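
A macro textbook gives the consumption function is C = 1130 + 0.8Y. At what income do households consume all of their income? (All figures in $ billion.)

At break-even, C = Y: 1130 + 0.8Y = Y
0.2Y = 1130, so Y = 1130/0.2 = 5650

Y = 5650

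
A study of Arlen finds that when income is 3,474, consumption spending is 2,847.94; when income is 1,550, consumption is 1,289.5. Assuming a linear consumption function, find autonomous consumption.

a = 34

MPC = ΔC/ΔY = (2847.94 − 1289.5)/(3474 − 1550) = 1558.44/1924 = 0.81
a = C − MPC·Y = 1289.5 − 0.81(1550) = 1289.5 − 1255.5 = 34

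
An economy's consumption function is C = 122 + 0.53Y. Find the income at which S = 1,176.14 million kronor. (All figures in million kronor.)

S = Y − C = -122 + 0.47Y
-122 + 0.47Y = 1176.14, so 0.47Y = 1298.14 and Y = 2762

Y = 2762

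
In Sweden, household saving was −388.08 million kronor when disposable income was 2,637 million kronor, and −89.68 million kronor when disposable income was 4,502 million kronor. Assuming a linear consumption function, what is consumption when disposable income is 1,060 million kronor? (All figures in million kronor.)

MPS = ΔS/ΔY = (-89.68 − (-388.08))/(4502 − 2637) = 298.4/1865 = 0.16
MPC = 1 − MPS = 0.84
Autonomous saving = -388.08 − 0.16(2637) = -810, so a = 810
C = 810 + 0.84(1060) = 810 + 890.4 = 1700.4

C = 1700.4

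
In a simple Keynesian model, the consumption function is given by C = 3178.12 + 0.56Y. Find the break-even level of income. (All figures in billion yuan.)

Y = 7223

At break-even, C = Y: 3178.12 + 0.56Y = Y
0.44Y = 3178.12, so Y = 3178.12/0.44 = 7223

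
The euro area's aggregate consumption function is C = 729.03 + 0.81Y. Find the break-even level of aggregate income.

Y = 3837

At break-even, C = Y: 729.03 + 0.81Y = Y
0.19Y = 729.03, so Y = 729.03/0.19 = 3837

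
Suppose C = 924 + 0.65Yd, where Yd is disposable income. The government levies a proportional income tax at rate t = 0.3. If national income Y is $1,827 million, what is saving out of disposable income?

Yd = (1 − 0.3)(1827) = 0.7(1827) = 1278.9
C = 924 + 0.65(1278.9) = 924 + 831.285 = 1755.285
S = Yd − C = 1278.9 − 1755.285 = -476.385

S = -476.385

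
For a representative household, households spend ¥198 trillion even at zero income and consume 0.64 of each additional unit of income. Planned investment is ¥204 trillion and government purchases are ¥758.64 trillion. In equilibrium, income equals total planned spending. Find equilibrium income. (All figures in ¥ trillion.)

Y = 3224

Y = C + I + G = 198 + 0.64Y + 204 + 758.64
Y − 0.64Y = 1160.64
0.36Y = 1160.64, so Y = 1160.64/0.36 = 3224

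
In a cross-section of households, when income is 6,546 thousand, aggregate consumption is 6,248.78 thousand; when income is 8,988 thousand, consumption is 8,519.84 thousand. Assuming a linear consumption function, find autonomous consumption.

MPC = ΔC/ΔY = (8519.84 − 6248.78)/(8988 − 6546) = 2271.06/2442 = 0.93
a = C − MPC·Y = 6248.78 − 0.93(6546) = 6248.78 − 6087.78 = 161

a = 161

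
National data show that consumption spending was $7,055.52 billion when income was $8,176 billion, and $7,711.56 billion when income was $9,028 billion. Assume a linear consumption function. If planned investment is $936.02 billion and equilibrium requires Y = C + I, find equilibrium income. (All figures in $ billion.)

MPC = (7711.56 − 7055.52)/(9028 − 8176) = 656.04/852 = 0.77
a = 7055.52 − 0.77(8176) = 760
Equilibrium: Y = 760 + 0.77Y + 936.02
0.23Y = 1696.02, so Y = 1696.02/0.23 = 7374

Y = 7374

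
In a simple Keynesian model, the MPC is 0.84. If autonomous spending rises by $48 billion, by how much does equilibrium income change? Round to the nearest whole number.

The multiplier is 1/(1 − MPC) = 1/0.16.
ΔY = 48/0.16 = 300.00 ≈ 300

ΔY ≈ 300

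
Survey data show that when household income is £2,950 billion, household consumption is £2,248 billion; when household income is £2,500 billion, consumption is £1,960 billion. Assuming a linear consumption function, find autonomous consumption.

a = 360

MPC = ΔC/ΔY = (2248 − 1960)/(2950 − 2500) = 288/450 = 0.64
a = C − MPC·Y = 1960 − 0.64(2500) = 1960 − 1600 = 360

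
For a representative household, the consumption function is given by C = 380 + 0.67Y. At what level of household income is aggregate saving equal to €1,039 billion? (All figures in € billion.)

Y = 4300

S = Y − C = -380 + 0.33Y
-380 + 0.33Y = 1039, so 0.33Y = 1419 and Y = 4300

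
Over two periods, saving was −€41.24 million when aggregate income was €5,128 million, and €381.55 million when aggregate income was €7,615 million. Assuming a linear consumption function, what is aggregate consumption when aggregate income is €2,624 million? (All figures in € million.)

MPS = ΔS/ΔY = (381.55 − (-41.24))/(7615 − 5128) = 422.79/2487 = 0.17
MPC = 1 − MPS = 0.83
Autonomous saving = -41.24 − 0.17(5128) = -913, so a = 913
C = 913 + 0.83(2624) = 913 + 2177.92 = 3090.92

C = 3090.92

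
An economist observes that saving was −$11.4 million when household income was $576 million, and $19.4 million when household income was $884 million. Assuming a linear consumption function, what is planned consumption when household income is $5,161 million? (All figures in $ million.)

C = 4713.9

MPS = ΔS/ΔY = (19.4 − (-11.4))/(884 − 576) = 30.8/308 = 0.1
MPC = 1 − MPS = 0.9
Autonomous saving = -11.4 − 0.1(576) = -69, so a = 69
C = 69 + 0.9(5161) = 69 + 4644.9 = 4713.9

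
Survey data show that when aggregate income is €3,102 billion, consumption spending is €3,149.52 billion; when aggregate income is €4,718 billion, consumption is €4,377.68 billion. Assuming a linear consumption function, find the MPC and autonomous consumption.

MPC = 0.76; a = 792

MPC = ΔC/ΔY = (4377.68 − 3149.52)/(4718 − 3102) = 1228.16/1616 = 0.76
a = C − MPC·Y = 3149.52 − 0.76(3102) = 3149.52 − 2357.52 = 792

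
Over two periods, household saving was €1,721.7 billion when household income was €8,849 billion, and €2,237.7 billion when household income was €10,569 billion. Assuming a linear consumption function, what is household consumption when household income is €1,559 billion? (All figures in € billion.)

C = 2024.3

MPS = ΔS/ΔY = (2237.7 − 1721.7)/(10569 − 8849) = 516/1720 = 0.3
MPC = 1 − MPS = 0.7
Autonomous saving = 1721.7 − 0.3(8849) = -933, so a = 933
C = 933 + 0.7(1559) = 933 + 1091.3 = 2024.3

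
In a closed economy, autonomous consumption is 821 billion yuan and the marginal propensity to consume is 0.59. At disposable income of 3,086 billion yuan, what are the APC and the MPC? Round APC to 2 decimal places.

APC = 0.86; MPC = 0.59

MPC = 0.59 (the slope of the consumption function)
C = 821 + 0.59(3086) = 2641.74, so APC = 2641.74/3086 = 0.86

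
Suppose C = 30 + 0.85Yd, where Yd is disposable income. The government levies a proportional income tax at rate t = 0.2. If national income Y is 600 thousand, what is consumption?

C = 438

Yd = (1 − 0.2)(600) = 0.8(600) = 480
C = 30 + 0.85(480) = 30 + 408 = 438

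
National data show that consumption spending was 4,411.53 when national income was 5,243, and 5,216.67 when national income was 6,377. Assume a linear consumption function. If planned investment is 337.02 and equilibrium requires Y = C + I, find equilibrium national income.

Y = 3538

MPC = (5216.67 − 4411.53)/(6377 − 5243) = 805.14/1134 = 0.71
a = 4411.53 − 0.71(5243) = 689
Equilibrium: Y = 689 + 0.71Y + 337.02
0.29Y = 1026.02, so Y = 1026.02/0.29 = 3538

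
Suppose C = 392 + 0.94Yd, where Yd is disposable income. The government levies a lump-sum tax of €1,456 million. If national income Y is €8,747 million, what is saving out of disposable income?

S = 45.46

Yd = Y − T = 8747 − 1456 = 7291
C = 392 + 0.94(7291) = 392 + 6853.54 = 7245.54
S = Yd − C = 7291 − 7245.54 = 45.46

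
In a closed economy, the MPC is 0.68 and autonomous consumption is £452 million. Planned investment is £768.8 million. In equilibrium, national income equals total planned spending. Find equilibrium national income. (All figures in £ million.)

Y = 3815

Y = C + I = 452 + 0.68Y + 768.8
Y − 0.68Y = 1220.8
0.32Y = 1220.8, so Y = 1220.8/0.32 = 3815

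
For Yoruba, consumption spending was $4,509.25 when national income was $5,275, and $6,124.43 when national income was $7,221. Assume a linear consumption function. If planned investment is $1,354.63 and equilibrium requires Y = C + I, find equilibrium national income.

Y = 8739

MPC = (6124.43 − 4509.25)/(7221 − 5275) = 1615.18/1946 = 0.83
a = 4509.25 − 0.83(5275) = 131
Equilibrium: Y = 131 + 0.83Y + 1354.63
0.17Y = 1485.63, so Y = 1485.63/0.17 = 8739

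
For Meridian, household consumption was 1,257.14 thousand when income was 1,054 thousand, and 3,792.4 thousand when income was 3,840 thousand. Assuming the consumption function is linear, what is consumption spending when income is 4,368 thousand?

MPC = (3792.4 − 1257.14)/(3840 − 1054) = 2535.26/2786 = 0.91
a = 1257.14 − 0.91(1054) = 1257.14 − 959.14 = 298
C = 298 + 0.91(4368) = 298 + 3974.88 = 4272.88

C = 4272.88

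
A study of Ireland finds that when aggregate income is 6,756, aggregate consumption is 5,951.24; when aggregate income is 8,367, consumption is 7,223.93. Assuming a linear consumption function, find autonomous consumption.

MPC = ΔC/ΔY = (7223.93 − 5951.24)/(8367 − 6756) = 1272.69/1611 = 0.79
a = C − MPC·Y = 5951.24 − 0.79(6756) = 5951.24 − 5337.24 = 614

a = 614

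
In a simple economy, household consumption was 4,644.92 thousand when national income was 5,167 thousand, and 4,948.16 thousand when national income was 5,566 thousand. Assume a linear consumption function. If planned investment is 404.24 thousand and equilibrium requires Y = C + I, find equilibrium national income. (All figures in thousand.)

Y = 4676

MPC = (4948.16 − 4644.92)/(5566 − 5167) = 303.24/399 = 0.76
a = 4644.92 − 0.76(5167) = 718
Equilibrium: Y = 718 + 0.76Y + 404.24
0.24Y = 1122.24, so Y = 1122.24/0.24 = 4676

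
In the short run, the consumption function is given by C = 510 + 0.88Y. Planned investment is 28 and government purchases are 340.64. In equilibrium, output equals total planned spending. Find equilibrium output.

Y = C + I + G = 510 + 0.88Y + 28 + 340.64
Y − 0.88Y = 878.64
0.12Y = 878.64, so Y = 878.64/0.12 = 7322

Y = 7322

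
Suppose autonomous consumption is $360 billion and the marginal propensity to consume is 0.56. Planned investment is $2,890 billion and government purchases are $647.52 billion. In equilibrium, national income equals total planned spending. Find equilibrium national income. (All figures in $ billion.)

Y = C + I + G = 360 + 0.56Y + 2890 + 647.52
Y − 0.56Y = 3897.52
0.44Y = 3897.52, so Y = 3897.52/0.44 = 8858

Y = 8858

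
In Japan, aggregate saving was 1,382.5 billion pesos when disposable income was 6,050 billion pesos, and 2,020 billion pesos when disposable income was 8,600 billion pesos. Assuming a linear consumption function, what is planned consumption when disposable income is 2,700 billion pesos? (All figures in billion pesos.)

MPS = ΔS/ΔY = (2020 − 1382.5)/(8600 − 6050) = 637.5/2550 = 0.25
MPC = 1 − MPS = 0.75
Autonomous saving = 1382.5 − 0.25(6050) = -130, so a = 130
C = 130 + 0.75(2700) = 130 + 2025 = 2155

C = 2155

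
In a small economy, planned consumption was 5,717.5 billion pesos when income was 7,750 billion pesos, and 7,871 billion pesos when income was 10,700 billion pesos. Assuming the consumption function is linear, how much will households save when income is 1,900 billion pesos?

S = 453

MPC = (7871 − 5717.5)/(10700 − 7750) = 2153.5/2950 = 0.73
a = 5717.5 − 0.73(7750) = 5717.5 − 5657.5 = 60
C = 60 + 0.73(1900) = 1447
S = 1900 − 1447 = 453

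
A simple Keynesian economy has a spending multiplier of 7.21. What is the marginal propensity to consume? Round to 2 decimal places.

k = 1/(1 − MPC), so 1 − MPC = 1/k = 1/7.21 = 0.1387
MPC = 1 − 0.1387 = 0.86

MPC = 0.86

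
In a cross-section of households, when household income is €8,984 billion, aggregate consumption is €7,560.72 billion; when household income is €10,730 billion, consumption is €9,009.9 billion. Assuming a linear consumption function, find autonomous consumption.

a = 104

MPC = ΔC/ΔY = (9009.9 − 7560.72)/(10730 − 8984) = 1449.18/1746 = 0.83
a = C − MPC·Y = 7560.72 − 0.83(8984) = 7560.72 − 7456.72 = 104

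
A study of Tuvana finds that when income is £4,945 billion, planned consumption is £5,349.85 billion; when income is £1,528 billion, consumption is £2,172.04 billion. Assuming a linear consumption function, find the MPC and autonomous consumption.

MPC = ΔC/ΔY = (5349.85 − 2172.04)/(4945 − 1528) = 3177.81/3417 = 0.93
a = C − MPC·Y = 2172.04 − 0.93(1528) = 2172.04 − 1421.04 = 751

MPC = 0.93; a = 751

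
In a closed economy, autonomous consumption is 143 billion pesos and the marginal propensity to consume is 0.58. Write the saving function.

S = Y − C = Y − (143 + 0.58Y) = -143 + (1 − 0.58)Y

S = -143 + 0.42Y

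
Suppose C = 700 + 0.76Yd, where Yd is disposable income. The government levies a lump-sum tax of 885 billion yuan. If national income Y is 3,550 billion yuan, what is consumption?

Yd = Y − T = 3550 − 885 = 2665
C = 700 + 0.76(2665) = 700 + 2025.4 = 2725.4

C = 2725.4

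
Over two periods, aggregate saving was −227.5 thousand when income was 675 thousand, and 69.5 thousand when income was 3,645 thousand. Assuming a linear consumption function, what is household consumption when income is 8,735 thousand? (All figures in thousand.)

MPS = ΔS/ΔY = (69.5 − (-227.5))/(3645 − 675) = 297/2970 = 0.1
MPC = 1 − MPS = 0.9
Autonomous saving = -227.5 − 0.1(675) = -295, so a = 295
C = 295 + 0.9(8735) = 295 + 7861.5 = 8156.5

C = 8156.5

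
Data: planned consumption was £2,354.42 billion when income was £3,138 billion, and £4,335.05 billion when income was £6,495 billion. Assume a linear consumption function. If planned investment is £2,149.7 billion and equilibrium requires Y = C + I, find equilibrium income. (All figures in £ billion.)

MPC = (4335.05 − 2354.42)/(6495 − 3138) = 1980.63/3357 = 0.59
a = 2354.42 − 0.59(3138) = 503
Equilibrium: Y = 503 + 0.59Y + 2149.7
0.41Y = 2652.7, so Y = 2652.7/0.41 = 6470

Y = 6470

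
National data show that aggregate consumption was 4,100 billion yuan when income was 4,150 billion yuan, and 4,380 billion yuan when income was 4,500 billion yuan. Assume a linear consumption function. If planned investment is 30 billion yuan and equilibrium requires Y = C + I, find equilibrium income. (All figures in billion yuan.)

MPC = (4380 − 4100)/(4500 − 4150) = 280/350 = 0.8
a = 4100 − 0.8(4150) = 780
Equilibrium: Y = 780 + 0.8Y + 30
0.2Y = 810, so Y = 810/0.2 = 4050

Y = 4050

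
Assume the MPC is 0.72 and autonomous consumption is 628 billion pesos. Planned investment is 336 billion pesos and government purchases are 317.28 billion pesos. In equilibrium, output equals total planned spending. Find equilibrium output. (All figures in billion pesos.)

Y = C + I + G = 628 + 0.72Y + 336 + 317.28
Y − 0.72Y = 1281.28
0.28Y = 1281.28, so Y = 1281.28/0.28 = 4576

Y = 4576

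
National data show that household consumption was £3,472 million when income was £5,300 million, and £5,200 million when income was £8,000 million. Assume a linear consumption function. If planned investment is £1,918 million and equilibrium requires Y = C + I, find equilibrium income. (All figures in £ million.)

MPC = (5200 − 3472)/(8000 − 5300) = 1728/2700 = 0.64
a = 3472 − 0.64(5300) = 80
Equilibrium: Y = 80 + 0.64Y + 1918
0.36Y = 1998, so Y = 1998/0.36 = 5550

Y = 5550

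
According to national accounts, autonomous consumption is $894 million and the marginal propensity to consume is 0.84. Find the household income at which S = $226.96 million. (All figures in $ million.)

S = Y − C = -894 + 0.16Y
-894 + 0.16Y = 226.96, so 0.16Y = 1120.96 and Y = 7006

Y = 7006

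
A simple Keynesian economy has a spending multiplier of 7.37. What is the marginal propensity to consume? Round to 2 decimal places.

MPC = 0.86

k = 1/(1 − MPC), so 1 − MPC = 1/k = 1/7.37 = 0.1357
MPC = 1 − 0.1357 = 0.86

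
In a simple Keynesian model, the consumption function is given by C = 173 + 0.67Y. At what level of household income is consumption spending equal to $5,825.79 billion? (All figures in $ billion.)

173 + 0.67Y = 5825.79
0.67Y = 5652.79, so Y = 5652.79/0.67 = 8437

Y = 8437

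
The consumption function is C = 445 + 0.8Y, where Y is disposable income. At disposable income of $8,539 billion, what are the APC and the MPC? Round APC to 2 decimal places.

MPC = 0.8 (the slope of the consumption function)
C = 445 + 0.8(8539) = 7276.2, so APC = 7276.2/8539 = 0.85

APC = 0.85; MPC = 0.8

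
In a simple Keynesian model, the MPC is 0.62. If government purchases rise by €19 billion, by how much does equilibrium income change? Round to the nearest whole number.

ΔY ≈ 50

The multiplier is 1/(1 − MPC) = 1/0.38.
ΔY = 19/0.38 = 50.00 ≈ 50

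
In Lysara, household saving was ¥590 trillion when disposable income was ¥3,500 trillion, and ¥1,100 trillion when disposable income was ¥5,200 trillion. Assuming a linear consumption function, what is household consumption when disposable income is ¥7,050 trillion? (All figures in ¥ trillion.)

MPS = ΔS/ΔY = (1100 − 590)/(5200 − 3500) = 510/1700 = 0.3
MPC = 1 − MPS = 0.7
Autonomous saving = 590 − 0.3(3500) = -460, so a = 460
C = 460 + 0.7(7050) = 460 + 4935 = 5395

C = 5395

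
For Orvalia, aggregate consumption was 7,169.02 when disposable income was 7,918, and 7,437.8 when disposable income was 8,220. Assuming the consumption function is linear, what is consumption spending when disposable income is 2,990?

C = 2783.1

MPC = (7437.8 − 7169.02)/(8220 − 7918) = 268.78/302 = 0.89
a = 7169.02 − 0.89(7918) = 7169.02 − 7047.02 = 122
C = 122 + 0.89(2990) = 122 + 2661.1 = 2783.1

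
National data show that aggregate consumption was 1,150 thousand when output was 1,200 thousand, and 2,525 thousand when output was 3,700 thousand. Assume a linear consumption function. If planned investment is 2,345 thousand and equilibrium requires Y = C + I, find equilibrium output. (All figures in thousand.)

Y = 6300

MPC = (2525 − 1150)/(3700 − 1200) = 1375/2500 = 0.55
a = 1150 − 0.55(1200) = 490
Equilibrium: Y = 490 + 0.55Y + 2345
0.45Y = 2835, so Y = 2835/0.45 = 6300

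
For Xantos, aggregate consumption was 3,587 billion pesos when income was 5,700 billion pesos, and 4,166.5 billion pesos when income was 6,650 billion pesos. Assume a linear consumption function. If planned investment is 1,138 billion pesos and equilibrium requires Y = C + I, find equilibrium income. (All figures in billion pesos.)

Y = 3200

MPC = (4166.5 − 3587)/(6650 − 5700) = 579.5/950 = 0.61
a = 3587 − 0.61(5700) = 110
Equilibrium: Y = 110 + 0.61Y + 1138
0.39Y = 1248, so Y = 1248/0.39 = 3200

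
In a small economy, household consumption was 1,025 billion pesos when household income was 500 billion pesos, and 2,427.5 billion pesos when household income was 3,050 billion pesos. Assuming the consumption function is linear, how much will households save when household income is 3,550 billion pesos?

MPC = (2427.5 − 1025)/(3050 − 500) = 1402.5/2550 = 0.55
a = 1025 − 0.55(500) = 1025 − 275 = 750
C = 750 + 0.55(3550) = 2702.5
S = 3550 − 2702.5 = 847.5

S = 847.5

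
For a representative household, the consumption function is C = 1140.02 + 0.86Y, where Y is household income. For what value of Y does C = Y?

Y = 8143

At break-even, C = Y: 1140.02 + 0.86Y = Y
0.14Y = 1140.02, so Y = 1140.02/0.14 = 8143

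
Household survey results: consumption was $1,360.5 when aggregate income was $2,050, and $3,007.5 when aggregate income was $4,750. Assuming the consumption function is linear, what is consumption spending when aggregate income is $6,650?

C = 4166.5

MPC = (3007.5 − 1360.5)/(4750 − 2050) = 1647/2700 = 0.61
a = 1360.5 − 0.61(2050) = 1360.5 − 1250.5 = 110
C = 110 + 0.61(6650) = 110 + 4056.5 = 4166.5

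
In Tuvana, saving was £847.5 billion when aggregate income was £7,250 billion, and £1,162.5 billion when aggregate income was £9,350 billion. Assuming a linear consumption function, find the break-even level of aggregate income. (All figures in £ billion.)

Y = 1600

MPS = ΔS/ΔY = (1162.5 − 847.5)/(9350 − 7250) = 315/2100 = 0.15
MPC = 1 − MPS = 0.85
From S(7250) = 847.5: −a + 0.15(7250) = 847.5, so a = 1087.5 − 847.5 = 240
Break-even (S = 0): Y = a/MPS = 240/0.15 = 1600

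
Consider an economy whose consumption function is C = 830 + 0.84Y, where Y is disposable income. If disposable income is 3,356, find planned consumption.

C = 830 + 0.84(3356) = 830 + 2819.04 = 3649.04

C = 3649.04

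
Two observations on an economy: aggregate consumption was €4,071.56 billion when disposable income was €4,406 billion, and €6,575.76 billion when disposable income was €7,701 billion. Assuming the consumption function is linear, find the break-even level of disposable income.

Y = 3012.5

MPC = (6575.76 − 4071.56)/(7701 − 4406) = 2504.2/3295 = 0.76
a = 4071.56 − 0.76(4406) = 4071.56 − 3348.56 = 723
Break-even: Y = a/(1−MPC) = 723/0.24 = 3012.5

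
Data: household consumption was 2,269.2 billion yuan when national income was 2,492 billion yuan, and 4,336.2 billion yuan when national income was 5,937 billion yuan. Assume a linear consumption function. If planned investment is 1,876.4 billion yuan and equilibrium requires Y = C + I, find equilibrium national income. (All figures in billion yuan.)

MPC = (4336.2 − 2269.2)/(5937 − 2492) = 2067/3445 = 0.6
a = 2269.2 − 0.6(2492) = 774
Equilibrium: Y = 774 + 0.6Y + 1876.4
0.4Y = 2650.4, so Y = 2650.4/0.4 = 6626

Y = 6626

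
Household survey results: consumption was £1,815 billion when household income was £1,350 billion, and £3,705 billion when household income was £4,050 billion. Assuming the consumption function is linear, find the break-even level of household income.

Y = 2900

MPC = (3705 − 1815)/(4050 − 1350) = 1890/2700 = 0.7
a = 1815 − 0.7(1350) = 1815 − 945 = 870
Break-even: Y = a/(1−MPC) = 870/0.3 = 2900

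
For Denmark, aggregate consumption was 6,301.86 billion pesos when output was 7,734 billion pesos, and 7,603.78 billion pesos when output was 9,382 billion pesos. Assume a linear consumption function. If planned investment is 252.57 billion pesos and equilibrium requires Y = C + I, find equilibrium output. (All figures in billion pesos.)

Y = 2117

MPC = (7603.78 − 6301.86)/(9382 − 7734) = 1301.92/1648 = 0.79
a = 6301.86 − 0.79(7734) = 192
Equilibrium: Y = 192 + 0.79Y + 252.57
0.21Y = 444.57, so Y = 444.57/0.21 = 2117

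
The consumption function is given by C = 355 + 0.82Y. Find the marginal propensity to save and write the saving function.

MPS = 0.18; S = -355 + 0.18Y

MPS = 1 − MPC = 1 − 0.82 = 0.18
S = Y − C = -355 + 0.18Y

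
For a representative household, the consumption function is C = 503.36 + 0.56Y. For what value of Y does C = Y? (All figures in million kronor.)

Y = 1144

At break-even, C = Y: 503.36 + 0.56Y = Y
0.44Y = 503.36, so Y = 503.36/0.44 = 1144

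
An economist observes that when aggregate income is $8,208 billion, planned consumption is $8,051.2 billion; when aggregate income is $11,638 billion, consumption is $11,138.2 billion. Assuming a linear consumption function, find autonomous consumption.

MPC = ΔC/ΔY = (11138.2 − 8051.2)/(11638 − 8208) = 3087/3430 = 0.9
a = C − MPC·Y = 8051.2 − 0.9(8208) = 8051.2 − 7387.2 = 664

a = 664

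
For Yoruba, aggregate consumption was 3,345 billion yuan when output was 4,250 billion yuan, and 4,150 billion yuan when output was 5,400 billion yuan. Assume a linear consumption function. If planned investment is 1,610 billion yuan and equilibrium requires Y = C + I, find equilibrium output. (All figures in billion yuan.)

MPC = (4150 − 3345)/(5400 − 4250) = 805/1150 = 0.7
a = 3345 − 0.7(4250) = 370
Equilibrium: Y = 370 + 0.7Y + 1610
0.3Y = 1980, so Y = 1980/0.3 = 6600

Y = 6600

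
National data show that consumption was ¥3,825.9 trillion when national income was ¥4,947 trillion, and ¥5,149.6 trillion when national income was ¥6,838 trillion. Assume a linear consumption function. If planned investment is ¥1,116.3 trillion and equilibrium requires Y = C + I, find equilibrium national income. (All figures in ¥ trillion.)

Y = 4931

MPC = (5149.6 − 3825.9)/(6838 − 4947) = 1323.7/1891 = 0.7
a = 3825.9 − 0.7(4947) = 363
Equilibrium: Y = 363 + 0.7Y + 1116.3
0.3Y = 1479.3, so Y = 1479.3/0.3 = 4931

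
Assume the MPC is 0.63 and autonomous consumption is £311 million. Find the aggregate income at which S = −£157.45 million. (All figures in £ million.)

S = Y − C = -311 + 0.37Y
-311 + 0.37Y = -157.45, so 0.37Y = 153.55 and Y = 415

Y = 415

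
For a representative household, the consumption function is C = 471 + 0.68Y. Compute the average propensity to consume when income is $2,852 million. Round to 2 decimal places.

C = 471 + 0.68(2852) = 2410.36
APC = C/Y = 2410.36/2852 = 0.85

APC = 0.85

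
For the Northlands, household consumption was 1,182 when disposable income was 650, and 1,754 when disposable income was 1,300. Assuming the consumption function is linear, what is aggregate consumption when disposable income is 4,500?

MPC = (1754 − 1182)/(1300 − 650) = 572/650 = 0.88
a = 1182 − 0.88(650) = 1182 − 572 = 610
C = 610 + 0.88(4500) = 610 + 3960 = 4570

C = 4570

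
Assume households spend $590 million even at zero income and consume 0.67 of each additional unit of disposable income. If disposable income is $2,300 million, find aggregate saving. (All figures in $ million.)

S = 169

C = 590 + 0.67(2300) = 590 + 1541 = 2131
S = Y − C = 2300 − 2131 = 169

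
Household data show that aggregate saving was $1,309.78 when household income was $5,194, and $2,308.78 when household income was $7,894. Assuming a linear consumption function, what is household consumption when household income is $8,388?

MPS = ΔS/ΔY = (2308.78 − 1309.78)/(7894 − 5194) = 999/2700 = 0.37
MPC = 1 − MPS = 0.63
Autonomous saving = 1309.78 − 0.37(5194) = -612, so a = 612
C = 612 + 0.63(8388) = 612 + 5284.44 = 5896.44

C = 5896.44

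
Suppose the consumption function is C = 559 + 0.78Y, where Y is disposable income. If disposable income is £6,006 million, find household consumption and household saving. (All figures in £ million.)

C = 559 + 0.78(6006) = 559 + 4684.68 = 5243.68
S = Y − C = 6006 − 5243.68 = 762.32

C = 5243.68; S = 762.32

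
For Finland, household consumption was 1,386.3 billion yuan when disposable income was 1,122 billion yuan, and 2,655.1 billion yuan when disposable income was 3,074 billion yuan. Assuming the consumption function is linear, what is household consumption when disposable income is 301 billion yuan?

C = 852.65

MPC = (2655.1 − 1386.3)/(3074 − 1122) = 1268.8/1952 = 0.65
a = 1386.3 − 0.65(1122) = 1386.3 − 729.3 = 657
C = 657 + 0.65(301) = 657 + 195.65 = 852.65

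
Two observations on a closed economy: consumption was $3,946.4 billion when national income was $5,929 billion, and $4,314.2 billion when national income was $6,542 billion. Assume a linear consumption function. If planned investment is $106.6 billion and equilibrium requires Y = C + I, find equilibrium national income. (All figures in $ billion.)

MPC = (4314.2 − 3946.4)/(6542 − 5929) = 367.8/613 = 0.6
a = 3946.4 − 0.6(5929) = 389
Equilibrium: Y = 389 + 0.6Y + 106.6
0.4Y = 495.6, so Y = 495.6/0.4 = 1239

Y = 1239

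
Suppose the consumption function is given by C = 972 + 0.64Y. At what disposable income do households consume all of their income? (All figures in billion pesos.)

At break-even, C = Y: 972 + 0.64Y = Y
0.36Y = 972, so Y = 972/0.36 = 2700

Y = 2700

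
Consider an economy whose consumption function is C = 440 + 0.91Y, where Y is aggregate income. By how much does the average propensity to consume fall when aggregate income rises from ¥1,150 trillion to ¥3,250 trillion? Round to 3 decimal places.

ΔAPC = 0.247

At Y = 1150: C = 440 + 0.91(1150) = 1486.5, APC = 1486.5/1150 = 1.2926
At Y = 3250: C = 3397.5, APC = 3397.5/3250 = 1.0454
Fall in APC = 1.2926 − 1.0454 = 0.2472 ≈ 0.247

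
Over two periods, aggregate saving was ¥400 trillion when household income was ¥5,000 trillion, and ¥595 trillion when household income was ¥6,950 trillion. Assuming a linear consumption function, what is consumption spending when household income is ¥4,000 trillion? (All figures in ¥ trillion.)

C = 3700

MPS = ΔS/ΔY = (595 − 400)/(6950 − 5000) = 195/1950 = 0.1
MPC = 1 − MPS = 0.9
Autonomous saving = 400 − 0.1(5000) = -100, so a = 100
C = 100 + 0.9(4000) = 100 + 3600 = 3700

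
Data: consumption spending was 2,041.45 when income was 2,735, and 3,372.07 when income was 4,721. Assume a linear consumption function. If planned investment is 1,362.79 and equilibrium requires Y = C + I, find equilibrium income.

MPC = (3372.07 − 2041.45)/(4721 − 2735) = 1330.62/1986 = 0.67
a = 2041.45 − 0.67(2735) = 209
Equilibrium: Y = 209 + 0.67Y + 1362.79
0.33Y = 1571.79, so Y = 1571.79/0.33 = 4763

Y = 4763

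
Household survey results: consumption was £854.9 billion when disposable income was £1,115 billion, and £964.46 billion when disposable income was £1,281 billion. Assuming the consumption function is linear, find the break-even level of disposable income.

Y = 350

MPC = (964.46 − 854.9)/(1281 − 1115) = 109.56/166 = 0.66
a = 854.9 − 0.66(1115) = 854.9 − 735.9 = 119
Break-even: Y = a/(1−MPC) = 119/0.34 = 350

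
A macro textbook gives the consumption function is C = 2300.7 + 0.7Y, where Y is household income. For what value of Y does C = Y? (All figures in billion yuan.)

At break-even, C = Y: 2300.7 + 0.7Y = Y
0.3Y = 2300.7, so Y = 2300.7/0.3 = 7669

Y = 7669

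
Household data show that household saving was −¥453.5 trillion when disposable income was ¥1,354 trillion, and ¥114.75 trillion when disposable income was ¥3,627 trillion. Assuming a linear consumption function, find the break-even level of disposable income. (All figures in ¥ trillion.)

Y = 3168

MPS = ΔS/ΔY = (114.75 − (-453.5))/(3627 − 1354) = 568.25/2273 = 0.25
MPC = 1 − MPS = 0.75
From S(1354) = -453.5: −a + 0.25(1354) = -453.5, so a = 338.5 − (-453.5) = 792
Break-even (S = 0): Y = a/MPS = 792/0.25 = 3168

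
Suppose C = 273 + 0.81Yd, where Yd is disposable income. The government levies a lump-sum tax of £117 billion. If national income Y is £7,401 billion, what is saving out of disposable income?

Yd = Y − T = 7401 − 117 = 7284
C = 273 + 0.81(7284) = 273 + 5900.04 = 6173.04
S = Yd − C = 7284 − 6173.04 = 1110.96

S = 1110.96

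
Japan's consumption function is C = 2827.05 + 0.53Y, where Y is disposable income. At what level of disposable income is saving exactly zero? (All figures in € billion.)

Y = 6015

At break-even, C = Y: 2827.05 + 0.53Y = Y
0.47Y = 2827.05, so Y = 2827.05/0.47 = 6015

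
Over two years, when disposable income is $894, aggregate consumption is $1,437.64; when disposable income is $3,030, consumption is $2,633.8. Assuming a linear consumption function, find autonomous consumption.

MPC = ΔC/ΔY = (2633.8 − 1437.64)/(3030 − 894) = 1196.16/2136 = 0.56
a = C − MPC·Y = 1437.64 − 0.56(894) = 1437.64 − 500.64 = 937

a = 937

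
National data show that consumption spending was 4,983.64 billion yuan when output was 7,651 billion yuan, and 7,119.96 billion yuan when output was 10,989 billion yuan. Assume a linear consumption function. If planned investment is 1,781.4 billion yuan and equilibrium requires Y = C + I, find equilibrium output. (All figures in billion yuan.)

Y = 5190

MPC = (7119.96 − 4983.64)/(10989 − 7651) = 2136.32/3338 = 0.64
a = 4983.64 − 0.64(7651) = 87
Equilibrium: Y = 87 + 0.64Y + 1781.4
0.36Y = 1868.4, so Y = 1868.4/0.36 = 5190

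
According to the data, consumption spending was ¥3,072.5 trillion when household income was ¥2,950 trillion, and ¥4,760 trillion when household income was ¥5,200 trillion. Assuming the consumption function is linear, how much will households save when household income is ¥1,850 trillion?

S = -397.5

MPC = (4760 − 3072.5)/(5200 − 2950) = 1687.5/2250 = 0.75
a = 3072.5 − 0.75(2950) = 3072.5 − 2212.5 = 860
C = 860 + 0.75(1850) = 2247.5
S = 1850 − 2247.5 = -397.5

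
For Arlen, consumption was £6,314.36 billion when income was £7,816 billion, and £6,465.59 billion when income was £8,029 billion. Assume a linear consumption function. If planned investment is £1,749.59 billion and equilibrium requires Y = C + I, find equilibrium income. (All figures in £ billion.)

Y = 8671

MPC = (6465.59 − 6314.36)/(8029 − 7816) = 151.23/213 = 0.71
a = 6314.36 − 0.71(7816) = 765
Equilibrium: Y = 765 + 0.71Y + 1749.59
0.29Y = 2514.59, so Y = 2514.59/0.29 = 8671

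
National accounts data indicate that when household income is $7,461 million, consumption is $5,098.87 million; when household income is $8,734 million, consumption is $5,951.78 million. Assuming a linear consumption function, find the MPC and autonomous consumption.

MPC = 0.67; a = 100

MPC = ΔC/ΔY = (5951.78 − 5098.87)/(8734 − 7461) = 852.91/1273 = 0.67
a = C − MPC·Y = 5098.87 − 0.67(7461) = 5098.87 − 4998.87 = 100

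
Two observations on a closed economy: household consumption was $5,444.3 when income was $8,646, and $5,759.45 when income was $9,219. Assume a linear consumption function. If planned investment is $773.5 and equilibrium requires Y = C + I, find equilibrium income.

Y = 3250

MPC = (5759.45 − 5444.3)/(9219 − 8646) = 315.15/573 = 0.55
a = 5444.3 − 0.55(8646) = 689
Equilibrium: Y = 689 + 0.55Y + 773.5
0.45Y = 1462.5, so Y = 1462.5/0.45 = 3250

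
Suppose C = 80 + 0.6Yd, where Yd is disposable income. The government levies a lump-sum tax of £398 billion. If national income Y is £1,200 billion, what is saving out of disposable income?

S = 240.8

Yd = Y − T = 1200 − 398 = 802
C = 80 + 0.6(802) = 80 + 481.2 = 561.2
S = Yd − C = 802 − 561.2 = 240.8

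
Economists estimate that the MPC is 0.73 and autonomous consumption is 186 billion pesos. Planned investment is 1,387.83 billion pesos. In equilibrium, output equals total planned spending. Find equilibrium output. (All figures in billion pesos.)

Y = 5829

Y = C + I = 186 + 0.73Y + 1387.83
Y − 0.73Y = 1573.83
0.27Y = 1573.83, so Y = 1573.83/0.27 = 5829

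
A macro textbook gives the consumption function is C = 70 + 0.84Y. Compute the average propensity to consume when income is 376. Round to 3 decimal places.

C = 70 + 0.84(376) = 385.84
APC = C/Y = 385.84/376 = 1.026

APC = 1.026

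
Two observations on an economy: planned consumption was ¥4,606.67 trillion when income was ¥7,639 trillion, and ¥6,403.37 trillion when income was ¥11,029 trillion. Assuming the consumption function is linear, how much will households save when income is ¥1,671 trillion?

MPC = (6403.37 − 4606.67)/(11029 − 7639) = 1796.7/3390 = 0.53
a = 4606.67 − 0.53(7639) = 4606.67 − 4048.67 = 558
C = 558 + 0.53(1671) = 1443.63
S = 1671 − 1443.63 = 227.37

S = 227.37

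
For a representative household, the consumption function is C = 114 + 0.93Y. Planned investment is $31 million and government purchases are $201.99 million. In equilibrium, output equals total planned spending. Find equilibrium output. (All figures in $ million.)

Y = C + I + G = 114 + 0.93Y + 31 + 201.99
Y − 0.93Y = 346.99
0.07Y = 346.99, so Y = 346.99/0.07 = 4957

Y = 4957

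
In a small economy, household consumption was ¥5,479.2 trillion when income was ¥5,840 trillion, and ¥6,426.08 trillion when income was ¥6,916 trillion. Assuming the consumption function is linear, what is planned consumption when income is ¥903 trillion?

MPC = (6426.08 − 5479.2)/(6916 − 5840) = 946.88/1076 = 0.88
a = 5479.2 − 0.88(5840) = 5479.2 − 5139.2 = 340
C = 340 + 0.88(903) = 340 + 794.64 = 1134.64

C = 1134.64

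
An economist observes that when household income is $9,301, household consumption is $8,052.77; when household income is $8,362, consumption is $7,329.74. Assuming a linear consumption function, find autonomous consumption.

MPC = ΔC/ΔY = (8052.77 − 7329.74)/(9301 − 8362) = 723.03/939 = 0.77
a = C − MPC·Y = 7329.74 − 0.77(8362) = 7329.74 − 6438.74 = 891

a = 891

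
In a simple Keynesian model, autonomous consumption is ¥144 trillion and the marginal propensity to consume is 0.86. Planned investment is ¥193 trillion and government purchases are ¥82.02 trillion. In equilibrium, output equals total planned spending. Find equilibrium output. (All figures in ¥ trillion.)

Y = 2993

Y = C + I + G = 144 + 0.86Y + 193 + 82.02
Y − 0.86Y = 419.02
0.14Y = 419.02, so Y = 419.02/0.14 = 2993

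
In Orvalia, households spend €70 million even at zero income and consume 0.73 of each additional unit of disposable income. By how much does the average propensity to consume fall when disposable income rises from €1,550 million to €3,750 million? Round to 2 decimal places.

At Y = 1550: C = 70 + 0.73(1550) = 1201.5, APC = 1201.5/1550 = 0.775
At Y = 3750: C = 2807.5, APC = 2807.5/3750 = 0.749
Fall in APC = 0.775 − 0.749 = 0.026 ≈ 0.03

ΔAPC = 0.03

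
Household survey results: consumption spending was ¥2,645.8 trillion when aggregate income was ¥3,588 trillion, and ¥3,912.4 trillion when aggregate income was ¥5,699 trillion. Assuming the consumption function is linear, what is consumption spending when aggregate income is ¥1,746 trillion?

C = 1540.6

MPC = (3912.4 − 2645.8)/(5699 − 3588) = 1266.6/2111 = 0.6
a = 2645.8 − 0.6(3588) = 2645.8 − 2152.8 = 493
C = 493 + 0.6(1746) = 493 + 1047.6 = 1540.6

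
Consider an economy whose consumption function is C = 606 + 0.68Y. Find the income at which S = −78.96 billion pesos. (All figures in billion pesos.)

S = Y − C = -606 + 0.32Y
-606 + 0.32Y = -78.96, so 0.32Y = 527.04 and Y = 1647

Y = 1647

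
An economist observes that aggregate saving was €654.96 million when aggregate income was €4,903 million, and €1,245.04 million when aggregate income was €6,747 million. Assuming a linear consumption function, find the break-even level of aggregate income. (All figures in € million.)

Y = 2856.25

MPS = ΔS/ΔY = (1245.04 − 654.96)/(6747 − 4903) = 590.08/1844 = 0.32
MPC = 1 − MPS = 0.68
From S(4903) = 654.96: −a + 0.32(4903) = 654.96, so a = 1568.96 − 654.96 = 914
Break-even (S = 0): Y = a/MPS = 914/0.32 = 2856.25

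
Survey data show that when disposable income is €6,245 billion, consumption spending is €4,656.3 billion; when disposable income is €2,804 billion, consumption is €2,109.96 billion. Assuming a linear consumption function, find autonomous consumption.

MPC = ΔC/ΔY = (4656.3 − 2109.96)/(6245 − 2804) = 2546.34/3441 = 0.74
a = C − MPC·Y = 2109.96 − 0.74(2804) = 2109.96 − 2074.96 = 35

a = 35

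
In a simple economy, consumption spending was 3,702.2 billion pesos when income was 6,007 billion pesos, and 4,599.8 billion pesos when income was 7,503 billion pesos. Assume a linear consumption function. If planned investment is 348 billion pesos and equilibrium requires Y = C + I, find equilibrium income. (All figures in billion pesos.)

Y = 1115

MPC = (4599.8 − 3702.2)/(7503 − 6007) = 897.6/1496 = 0.6
a = 3702.2 − 0.6(6007) = 98
Equilibrium: Y = 98 + 0.6Y + 348
0.4Y = 446, so Y = 446/0.4 = 1115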